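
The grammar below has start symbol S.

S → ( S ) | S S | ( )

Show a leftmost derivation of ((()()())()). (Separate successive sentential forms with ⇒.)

S ⇒ (S)   [S → ( S )]
(S) ⇒ (SS)   [S → S S]
(SS) ⇒ ((S)S)   [S → ( S )]
((S)S) ⇒ ((SS)S)   [S → S S]
((SS)S) ⇒ ((SSS)S)   [S → S S]
((SSS)S) ⇒ ((()SS)S)   [S → ( )]
((()SS)S) ⇒ ((()()S)S)   [S → ( )]
((()()S)S) ⇒ ((()()())S)   [S → ( )]
((()()())S) ⇒ ((()()())())   [S → ( )]

S⇒(S)⇒(SS)⇒((S)S)⇒((SS)S)⇒((SSS)S)⇒((()SS)S)⇒((()()S)S)⇒((()()())S)⇒((()()())())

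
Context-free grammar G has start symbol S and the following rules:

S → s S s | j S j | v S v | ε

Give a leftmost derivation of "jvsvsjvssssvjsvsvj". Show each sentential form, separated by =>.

S => jSj => jvSvj => jvsSsvj => jvsvSvsvj => jvsvsSsvsvj => jvsvsjSjsvsvj => jvsvsjvSvjsvsvj => jvsvsjvsSsvjsvsvj => jvsvsjvssSssvjsvsvj => jvsvsjvssssvjsvsvj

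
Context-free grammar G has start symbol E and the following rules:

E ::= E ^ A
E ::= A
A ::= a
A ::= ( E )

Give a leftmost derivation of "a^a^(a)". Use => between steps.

E => E^A => E^A^A => A^A^A => a^A^A => a^a^A => a^a^(E) => a^a^(A) => a^a^(a)

E => E^A   [E ::= E ^ A]
E^A => E^A^A   [E ::= E ^ A]
E^A^A => A^A^A   [E ::= A]
A^A^A => a^A^A   [A ::= a]
a^A^A => a^a^A   [A ::= a]
a^a^A => a^a^(E)   [A ::= ( E )]
a^a^(E) => a^a^(A)   [E ::= A]
a^a^(A) => a^a^(a)   [A ::= a]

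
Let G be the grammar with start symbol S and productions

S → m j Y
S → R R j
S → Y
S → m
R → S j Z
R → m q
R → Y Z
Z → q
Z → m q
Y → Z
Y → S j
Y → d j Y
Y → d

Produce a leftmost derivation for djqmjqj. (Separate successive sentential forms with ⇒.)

S ⇒ RRj ⇒ YZRj ⇒ SjZRj ⇒ YjZRj ⇒ djZRj ⇒ djqRj ⇒ djqSjZj ⇒ djqmjZj ⇒ djqmjqj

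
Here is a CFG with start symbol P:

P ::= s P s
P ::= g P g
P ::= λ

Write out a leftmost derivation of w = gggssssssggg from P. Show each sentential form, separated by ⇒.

P ⇒ gPg   [P ::= g P g]
gPg ⇒ ggPgg   [P ::= g P g]
ggPgg ⇒ gggPggg   [P ::= g P g]
gggPggg ⇒ gggsPsggg   [P ::= s P s]
gggsPsggg ⇒ gggssPssggg   [P ::= s P s]
gggssPssggg ⇒ gggsssPsssggg   [P ::= s P s]
gggsssPsssggg ⇒ gggssssssggg   [P ::= λ]

P⇒gPg⇒ggPgg⇒gggPggg⇒gggsPsggg⇒gggssPssggg⇒gggsssPsssggg⇒gggssssssggg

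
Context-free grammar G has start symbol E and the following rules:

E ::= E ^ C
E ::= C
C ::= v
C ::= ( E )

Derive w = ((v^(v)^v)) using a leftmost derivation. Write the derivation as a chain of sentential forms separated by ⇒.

E ⇒ C ⇒ (E) ⇒ (C) ⇒ ((E)) ⇒ ((E^C)) ⇒ ((E^C^C)) ⇒ ((C^C^C)) ⇒ ((v^C^C)) ⇒ ((v^(E)^C)) ⇒ ((v^(C)^C)) ⇒ ((v^(v)^C)) ⇒ ((v^(v)^v))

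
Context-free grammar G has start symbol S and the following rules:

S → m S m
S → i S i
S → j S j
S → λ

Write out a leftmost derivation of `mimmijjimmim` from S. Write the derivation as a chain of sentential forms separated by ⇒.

S ⇒ mSm ⇒ miSim ⇒ mimSmim ⇒ mimmSmmim ⇒ mimmiSimmim ⇒ mimmijSjimmim ⇒ mimmijjimmim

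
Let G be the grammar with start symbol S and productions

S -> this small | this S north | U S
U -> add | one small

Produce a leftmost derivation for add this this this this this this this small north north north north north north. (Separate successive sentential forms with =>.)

S => U S => add S => add this S north => add this this S north north => add this this this S north north north => add this this this this S north north north north => add this this this this this S north north north north north => add this this this this this this S north north north north north north => add this this this this this this this small north north north north north north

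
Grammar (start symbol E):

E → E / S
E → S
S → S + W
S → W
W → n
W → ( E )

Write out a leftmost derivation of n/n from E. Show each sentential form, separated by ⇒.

E ⇒ E/S ⇒ S/S ⇒ W/S ⇒ n/S ⇒ n/W ⇒ n/n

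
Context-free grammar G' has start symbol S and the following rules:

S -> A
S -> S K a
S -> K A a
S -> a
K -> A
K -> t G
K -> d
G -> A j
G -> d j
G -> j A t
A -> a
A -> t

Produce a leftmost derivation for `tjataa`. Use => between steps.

S => KAa => tGAa => tjAtAa => tjatAa => tjataa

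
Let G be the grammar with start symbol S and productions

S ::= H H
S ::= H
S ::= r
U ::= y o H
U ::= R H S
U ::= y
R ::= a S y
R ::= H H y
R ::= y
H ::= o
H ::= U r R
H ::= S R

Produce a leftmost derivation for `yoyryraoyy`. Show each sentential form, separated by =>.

S=>H=>UrR=>yoHrR=>yoUrRrR=>yoyrRrR=>yoyryrR=>yoyryraSy=>yoyryraHy=>yoyryraSRy=>yoyryraHRy=>yoyryraoRy=>yoyryraoyy

S => H   [S ::= H]
H => UrR   [H ::= U r R]
UrR => yoHrR   [U ::= y o H]
yoHrR => yoUrRrR   [H ::= U r R]
yoUrRrR => yoyrRrR   [U ::= y]
yoyrRrR => yoyryrR   [R ::= y]
yoyryrR => yoyryraSy   [R ::= a S y]
yoyryraSy => yoyryraHy   [S ::= H]
yoyryraHy => yoyryraSRy   [H ::= S R]
yoyryraSRy => yoyryraHRy   [S ::= H]
yoyryraHRy => yoyryraoRy   [H ::= o]
yoyryraoRy => yoyryraoyy   [R ::= y]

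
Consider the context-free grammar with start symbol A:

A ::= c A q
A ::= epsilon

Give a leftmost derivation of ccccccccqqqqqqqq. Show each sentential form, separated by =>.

A => cAq => ccAqq => cccAqqq => ccccAqqqq => cccccAqqqqq => ccccccAqqqqqq => cccccccAqqqqqqq => ccccccccAqqqqqqqq => ccccccccqqqqqqqq

A => cAq   [A ::= c A q]
cAq => ccAqq   [A ::= c A q]
ccAqq => cccAqqq   [A ::= c A q]
cccAqqq => ccccAqqqq   [A ::= c A q]
ccccAqqqq => cccccAqqqqq   [A ::= c A q]
cccccAqqqqq => ccccccAqqqqqq   [A ::= c A q]
ccccccAqqqqqq => cccccccAqqqqqqq   [A ::= c A q]
cccccccAqqqqqqq => ccccccccAqqqqqqqq   [A ::= c A q]
ccccccccAqqqqqqqq => ccccccccqqqqqqqq   [A ::= epsilon]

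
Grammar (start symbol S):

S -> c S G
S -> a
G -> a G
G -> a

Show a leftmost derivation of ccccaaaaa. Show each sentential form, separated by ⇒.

S ⇒ cSG   [S -> c S G]
cSG ⇒ ccSGG   [S -> c S G]
ccSGG ⇒ cccSGGG   [S -> c S G]
cccSGGG ⇒ ccccSGGGG   [S -> c S G]
ccccSGGGG ⇒ ccccaGGGG   [S -> a]
ccccaGGGG ⇒ ccccaaGGG   [G -> a]
ccccaaGGG ⇒ ccccaaaGG   [G -> a]
ccccaaaGG ⇒ ccccaaaaG   [G -> a]
ccccaaaaG ⇒ ccccaaaaa   [G -> a]

S ⇒ cSG ⇒ ccSGG ⇒ cccSGGG ⇒ ccccSGGGG ⇒ ccccaGGGG ⇒ ccccaaGGG ⇒ ccccaaaGG ⇒ ccccaaaaG ⇒ ccccaaaaa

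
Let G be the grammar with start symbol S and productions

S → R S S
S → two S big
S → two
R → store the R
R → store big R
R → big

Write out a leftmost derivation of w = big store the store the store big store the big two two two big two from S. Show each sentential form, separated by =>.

S => R S S => big S S => big R S S S => big store the R S S S => big store the store the R S S S => big store the store the store big R S S S => big store the store the store big store the R S S S => big store the store the store big store the big S S S => big store the store the store big store the big two S S => big store the store the store big store the big two two S big S => big store the store the store big store the big two two two big S => big store the store the store big store the big two two two big two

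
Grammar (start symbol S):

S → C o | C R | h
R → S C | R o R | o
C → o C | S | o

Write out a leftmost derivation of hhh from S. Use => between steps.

S => CR => SR => hR => hSC => hhC => hhS => hhh

S => CR   [S → C R]
CR => SR   [C → S]
SR => hR   [S → h]
hR => hSC   [R → S C]
hSC => hhC   [S → h]
hhC => hhS   [C → S]
hhS => hhh   [S → h]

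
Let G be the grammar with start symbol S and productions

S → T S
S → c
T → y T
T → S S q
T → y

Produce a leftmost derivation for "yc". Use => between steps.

S => TS => yS => yc

S => TS   [S → T S]
TS => yS   [T → y]
yS => yc   [S → c]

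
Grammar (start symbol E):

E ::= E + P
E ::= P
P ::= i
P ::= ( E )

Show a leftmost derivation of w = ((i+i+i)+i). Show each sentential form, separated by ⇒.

E⇒P⇒(E)⇒(E+P)⇒(P+P)⇒((E)+P)⇒((E+P)+P)⇒((E+P+P)+P)⇒((P+P+P)+P)⇒((i+P+P)+P)⇒((i+i+P)+P)⇒((i+i+i)+P)⇒((i+i+i)+i)

E ⇒ P   [E ::= P]
P ⇒ (E)   [P ::= ( E )]
(E) ⇒ (E+P)   [E ::= E + P]
(E+P) ⇒ (P+P)   [E ::= P]
(P+P) ⇒ ((E)+P)   [P ::= ( E )]
((E)+P) ⇒ ((E+P)+P)   [E ::= E + P]
((E+P)+P) ⇒ ((E+P+P)+P)   [E ::= E + P]
((E+P+P)+P) ⇒ ((P+P+P)+P)   [E ::= P]
((P+P+P)+P) ⇒ ((i+P+P)+P)   [P ::= i]
((i+P+P)+P) ⇒ ((i+i+P)+P)   [P ::= i]
((i+i+P)+P) ⇒ ((i+i+i)+P)   [P ::= i]
((i+i+i)+P) ⇒ ((i+i+i)+i)   [P ::= i]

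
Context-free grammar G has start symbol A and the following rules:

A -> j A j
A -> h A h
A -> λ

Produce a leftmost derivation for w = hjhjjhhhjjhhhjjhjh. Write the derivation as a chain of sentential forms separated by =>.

A=>hAh=>hjAjh=>hjhAhjh=>hjhjAjhjh=>hjhjjAjjhjh=>hjhjjhAhjjhjh=>hjhjjhhAhhjjhjh=>hjhjjhhhAhhhjjhjh=>hjhjjhhhjAjhhhjjhjh=>hjhjjhhhjjhhhjjhjh

A => hAh   [A -> h A h]
hAh => hjAjh   [A -> j A j]
hjAjh => hjhAhjh   [A -> h A h]
hjhAhjh => hjhjAjhjh   [A -> j A j]
hjhjAjhjh => hjhjjAjjhjh   [A -> j A j]
hjhjjAjjhjh => hjhjjhAhjjhjh   [A -> h A h]
hjhjjhAhjjhjh => hjhjjhhAhhjjhjh   [A -> h A h]
hjhjjhhAhhjjhjh => hjhjjhhhAhhhjjhjh   [A -> h A h]
hjhjjhhhAhhhjjhjh => hjhjjhhhjAjhhhjjhjh   [A -> j A j]
hjhjjhhhjAjhhhjjhjh => hjhjjhhhjjhhhjjhjh   [A -> λ]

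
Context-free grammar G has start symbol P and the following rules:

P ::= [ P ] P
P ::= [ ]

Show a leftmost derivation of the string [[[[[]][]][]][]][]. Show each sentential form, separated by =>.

P=>[P]P=>[[P]P]P=>[[[P]P]P]P=>[[[[P]P]P]P]P=>[[[[[]]P]P]P]P=>[[[[[]][]]P]P]P=>[[[[[]][]][]]P]P=>[[[[[]][]][]][]]P=>[[[[[]][]][]][]][]

P => [P]P   [P ::= [ P ] P]
[P]P => [[P]P]P   [P ::= [ P ] P]
[[P]P]P => [[[P]P]P]P   [P ::= [ P ] P]
[[[P]P]P]P => [[[[P]P]P]P]P   [P ::= [ P ] P]
[[[[P]P]P]P]P => [[[[[]]P]P]P]P   [P ::= [ ]]
[[[[[]]P]P]P]P => [[[[[]][]]P]P]P   [P ::= [ ]]
[[[[[]][]]P]P]P => [[[[[]][]][]]P]P   [P ::= [ ]]
[[[[[]][]][]]P]P => [[[[[]][]][]][]]P   [P ::= [ ]]
[[[[[]][]][]][]]P => [[[[[]][]][]][]][]   [P ::= [ ]]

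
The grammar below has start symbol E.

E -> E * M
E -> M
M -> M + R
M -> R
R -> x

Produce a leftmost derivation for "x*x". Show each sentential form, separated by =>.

E => E*M => M*M => R*M => x*M => x*R => x*x

E => E*M   [E -> E * M]
E*M => M*M   [E -> M]
M*M => R*M   [M -> R]
R*M => x*M   [R -> x]
x*M => x*R   [M -> R]
x*R => x*x   [R -> x]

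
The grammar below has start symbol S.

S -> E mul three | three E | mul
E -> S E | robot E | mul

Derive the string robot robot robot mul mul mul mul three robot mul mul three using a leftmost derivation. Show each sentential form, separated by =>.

S => E mul three => robot E mul three => robot robot E mul three => robot robot robot E mul three => robot robot robot S E mul three => robot robot robot E mul three E mul three => robot robot robot S E mul three E mul three => robot robot robot mul E mul three E mul three => robot robot robot mul S E mul three E mul three => robot robot robot mul mul E mul three E mul three => robot robot robot mul mul mul mul three E mul three => robot robot robot mul mul mul mul three robot E mul three => robot robot robot mul mul mul mul three robot mul mul three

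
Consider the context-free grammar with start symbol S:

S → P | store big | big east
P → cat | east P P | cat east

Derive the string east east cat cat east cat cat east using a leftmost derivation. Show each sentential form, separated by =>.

S => P => east P P => east east P P P => east east cat P P => east east cat cat P => east east cat cat east P P => east east cat cat east cat P => east east cat cat east cat cat east

S => P   [S → P]
P => east P P   [P → east P P]
east P P => east east P P P   [P → east P P]
east east P P P => east east cat P P   [P → cat]
east east cat P P => east east cat cat P   [P → cat]
east east cat cat P => east east cat cat east P P   [P → east P P]
east east cat cat east P P => east east cat cat east cat P   [P → cat]
east east cat cat east cat P => east east cat cat east cat cat east   [P → cat east]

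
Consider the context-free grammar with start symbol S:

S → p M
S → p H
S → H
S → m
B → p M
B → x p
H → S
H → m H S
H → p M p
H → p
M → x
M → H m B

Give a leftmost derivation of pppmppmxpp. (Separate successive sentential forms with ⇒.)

S ⇒ pH ⇒ ppMp ⇒ ppHmBp ⇒ pppmBp ⇒ pppmpMp ⇒ pppmpHmBp ⇒ pppmppmBp ⇒ pppmppmxpp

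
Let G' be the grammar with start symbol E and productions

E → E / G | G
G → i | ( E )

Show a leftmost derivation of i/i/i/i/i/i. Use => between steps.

E => E/G => E/G/G => E/G/G/G => E/G/G/G/G => E/G/G/G/G/G => G/G/G/G/G/G => i/G/G/G/G/G => i/i/G/G/G/G => i/i/i/G/G/G => i/i/i/i/G/G => i/i/i/i/i/G => i/i/i/i/i/i

E => E/G   [E → E / G]
E/G => E/G/G   [E → E / G]
E/G/G => E/G/G/G   [E → E / G]
E/G/G/G => E/G/G/G/G   [E → E / G]
E/G/G/G/G => E/G/G/G/G/G   [E → E / G]
E/G/G/G/G/G => G/G/G/G/G/G   [E → G]
G/G/G/G/G/G => i/G/G/G/G/G   [G → i]
i/G/G/G/G/G => i/i/G/G/G/G   [G → i]
i/i/G/G/G/G => i/i/i/G/G/G   [G → i]
i/i/i/G/G/G => i/i/i/i/G/G   [G → i]
i/i/i/i/G/G => i/i/i/i/i/G   [G → i]
i/i/i/i/i/G => i/i/i/i/i/i   [G → i]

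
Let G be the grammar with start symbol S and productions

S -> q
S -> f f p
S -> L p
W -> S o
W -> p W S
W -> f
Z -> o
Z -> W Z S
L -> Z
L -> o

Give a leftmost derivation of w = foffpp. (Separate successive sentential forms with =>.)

S=>Lp=>Zp=>WZSp=>fZSp=>foSp=>foffpp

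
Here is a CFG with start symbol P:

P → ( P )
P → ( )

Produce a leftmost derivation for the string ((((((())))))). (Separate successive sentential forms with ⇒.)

P ⇒ (P) ⇒ ((P)) ⇒ (((P))) ⇒ ((((P)))) ⇒ (((((P))))) ⇒ ((((((P)))))) ⇒ ((((((()))))))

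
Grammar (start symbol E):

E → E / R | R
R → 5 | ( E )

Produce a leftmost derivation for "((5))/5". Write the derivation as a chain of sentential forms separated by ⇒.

E ⇒ E/R   [E → E / R]
E/R ⇒ R/R   [E → R]
R/R ⇒ (E)/R   [R → ( E )]
(E)/R ⇒ (R)/R   [E → R]
(R)/R ⇒ ((E))/R   [R → ( E )]
((E))/R ⇒ ((R))/R   [E → R]
((R))/R ⇒ ((5))/R   [R → 5]
((5))/R ⇒ ((5))/5   [R → 5]

E ⇒ E/R ⇒ R/R ⇒ (E)/R ⇒ (R)/R ⇒ ((E))/R ⇒ ((R))/R ⇒ ((5))/R ⇒ ((5))/5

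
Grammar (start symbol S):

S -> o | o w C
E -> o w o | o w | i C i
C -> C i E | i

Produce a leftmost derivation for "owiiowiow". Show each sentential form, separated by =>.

S => owC   [S -> o w C]
owC => owCiE   [C -> C i E]
owCiE => owCiEiE   [C -> C i E]
owCiEiE => owiiEiE   [C -> i]
owiiEiE => owiiowiE   [E -> o w]
owiiowiE => owiiowiow   [E -> o w]

S => owC => owCiE => owCiEiE => owiiEiE => owiiowiE => owiiowiow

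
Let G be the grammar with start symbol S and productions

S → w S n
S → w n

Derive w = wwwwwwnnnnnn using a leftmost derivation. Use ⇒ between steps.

S⇒wSn⇒wwSnn⇒wwwSnnn⇒wwwwSnnnn⇒wwwwwSnnnnn⇒wwwwwwnnnnnn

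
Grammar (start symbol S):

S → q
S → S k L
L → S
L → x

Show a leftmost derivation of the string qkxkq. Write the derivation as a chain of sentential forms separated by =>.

S => SkL => SkLkL => qkLkL => qkxkL => qkxkS => qkxkq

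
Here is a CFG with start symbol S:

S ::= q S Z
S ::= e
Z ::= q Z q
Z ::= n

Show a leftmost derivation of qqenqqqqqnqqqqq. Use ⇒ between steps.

S ⇒ qSZ   [S ::= q S Z]
qSZ ⇒ qqSZZ   [S ::= q S Z]
qqSZZ ⇒ qqeZZ   [S ::= e]
qqeZZ ⇒ qqenZ   [Z ::= n]
qqenZ ⇒ qqenqZq   [Z ::= q Z q]
qqenqZq ⇒ qqenqqZqq   [Z ::= q Z q]
qqenqqZqq ⇒ qqenqqqZqqq   [Z ::= q Z q]
qqenqqqZqqq ⇒ qqenqqqqZqqqq   [Z ::= q Z q]
qqenqqqqZqqqq ⇒ qqenqqqqqZqqqqq   [Z ::= q Z q]
qqenqqqqqZqqqqq ⇒ qqenqqqqqnqqqqq   [Z ::= n]

S ⇒ qSZ ⇒ qqSZZ ⇒ qqeZZ ⇒ qqenZ ⇒ qqenqZq ⇒ qqenqqZqq ⇒ qqenqqqZqqq ⇒ qqenqqqqZqqqq ⇒ qqenqqqqqZqqqqq ⇒ qqenqqqqqnqqqqq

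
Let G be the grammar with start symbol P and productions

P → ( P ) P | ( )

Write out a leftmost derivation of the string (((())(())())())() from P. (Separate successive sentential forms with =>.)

P => (P)P => ((P)P)P => (((P)P)P)P => (((())P)P)P => (((())(P)P)P)P => (((())(())P)P)P => (((())(())())P)P => (((())(())())())P => (((())(())())())()

P => (P)P   [P → ( P ) P]
(P)P => ((P)P)P   [P → ( P ) P]
((P)P)P => (((P)P)P)P   [P → ( P ) P]
(((P)P)P)P => (((())P)P)P   [P → ( )]
(((())P)P)P => (((())(P)P)P)P   [P → ( P ) P]
(((())(P)P)P)P => (((())(())P)P)P   [P → ( )]
(((())(())P)P)P => (((())(())())P)P   [P → ( )]
(((())(())())P)P => (((())(())())())P   [P → ( )]
(((())(())())())P => (((())(())())())()   [P → ( )]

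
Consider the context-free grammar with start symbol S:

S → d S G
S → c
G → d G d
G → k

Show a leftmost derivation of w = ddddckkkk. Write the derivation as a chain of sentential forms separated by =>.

S => dSG   [S → d S G]
dSG => ddSGG   [S → d S G]
ddSGG => dddSGGG   [S → d S G]
dddSGGG => ddddSGGGG   [S → d S G]
ddddSGGGG => ddddcGGGG   [S → c]
ddddcGGGG => ddddckGGG   [G → k]
ddddckGGG => ddddckkGG   [G → k]
ddddckkGG => ddddckkkG   [G → k]
ddddckkkG => ddddckkkk   [G → k]

S => dSG => ddSGG => dddSGGG => ddddSGGGG => ddddcGGGG => ddddckGGG => ddddckkGG => ddddckkkG => ddddckkkk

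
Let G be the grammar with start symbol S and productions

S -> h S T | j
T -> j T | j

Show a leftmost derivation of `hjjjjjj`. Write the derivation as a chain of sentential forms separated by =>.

S => hST   [S -> h S T]
hST => hjT   [S -> j]
hjT => hjjT   [T -> j T]
hjjT => hjjjT   [T -> j T]
hjjjT => hjjjjT   [T -> j T]
hjjjjT => hjjjjjT   [T -> j T]
hjjjjjT => hjjjjjj   [T -> j]

S=>hST=>hjT=>hjjT=>hjjjT=>hjjjjT=>hjjjjjT=>hjjjjjj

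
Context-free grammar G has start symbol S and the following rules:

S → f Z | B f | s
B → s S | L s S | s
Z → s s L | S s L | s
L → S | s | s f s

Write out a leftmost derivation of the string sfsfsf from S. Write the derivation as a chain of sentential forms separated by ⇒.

S⇒Bf⇒LsSf⇒SsSf⇒BfsSf⇒sfsSf⇒sfsfZf⇒sfsfsf

S ⇒ Bf   [S → B f]
Bf ⇒ LsSf   [B → L s S]
LsSf ⇒ SsSf   [L → S]
SsSf ⇒ BfsSf   [S → B f]
BfsSf ⇒ sfsSf   [B → s]
sfsSf ⇒ sfsfZf   [S → f Z]
sfsfZf ⇒ sfsfsf   [Z → s]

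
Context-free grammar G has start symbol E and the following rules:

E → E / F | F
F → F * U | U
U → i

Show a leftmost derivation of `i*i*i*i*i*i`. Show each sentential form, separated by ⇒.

E ⇒ F   [E → F]
F ⇒ F*U   [F → F * U]
F*U ⇒ F*U*U   [F → F * U]
F*U*U ⇒ F*U*U*U   [F → F * U]
F*U*U*U ⇒ F*U*U*U*U   [F → F * U]
F*U*U*U*U ⇒ F*U*U*U*U*U   [F → F * U]
F*U*U*U*U*U ⇒ U*U*U*U*U*U   [F → U]
U*U*U*U*U*U ⇒ i*U*U*U*U*U   [U → i]
i*U*U*U*U*U ⇒ i*i*U*U*U*U   [U → i]
i*i*U*U*U*U ⇒ i*i*i*U*U*U   [U → i]
i*i*i*U*U*U ⇒ i*i*i*i*U*U   [U → i]
i*i*i*i*U*U ⇒ i*i*i*i*i*U   [U → i]
i*i*i*i*i*U ⇒ i*i*i*i*i*i   [U → i]

E ⇒ F ⇒ F*U ⇒ F*U*U ⇒ F*U*U*U ⇒ F*U*U*U*U ⇒ F*U*U*U*U*U ⇒ U*U*U*U*U*U ⇒ i*U*U*U*U*U ⇒ i*i*U*U*U*U ⇒ i*i*i*U*U*U ⇒ i*i*i*i*U*U ⇒ i*i*i*i*i*U ⇒ i*i*i*i*i*i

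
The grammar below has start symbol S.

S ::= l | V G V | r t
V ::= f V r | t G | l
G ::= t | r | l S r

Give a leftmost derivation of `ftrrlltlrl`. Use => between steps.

S => VGV   [S ::= V G V]
VGV => fVrGV   [V ::= f V r]
fVrGV => ftGrGV   [V ::= t G]
ftGrGV => ftrrGV   [G ::= r]
ftrrGV => ftrrlSrV   [G ::= l S r]
ftrrlSrV => ftrrlVGVrV   [S ::= V G V]
ftrrlVGVrV => ftrrllGVrV   [V ::= l]
ftrrllGVrV => ftrrlltVrV   [G ::= t]
ftrrlltVrV => ftrrlltlrV   [V ::= l]
ftrrlltlrV => ftrrlltlrl   [V ::= l]

S => VGV => fVrGV => ftGrGV => ftrrGV => ftrrlSrV => ftrrlVGVrV => ftrrllGVrV => ftrrlltVrV => ftrrlltlrV => ftrrlltlrl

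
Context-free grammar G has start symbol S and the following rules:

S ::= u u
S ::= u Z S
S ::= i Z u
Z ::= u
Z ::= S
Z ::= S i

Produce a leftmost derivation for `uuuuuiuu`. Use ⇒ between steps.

S ⇒ uZS ⇒ uSiS ⇒ uuZSiS ⇒ uuuSiS ⇒ uuuuuiS ⇒ uuuuuiuu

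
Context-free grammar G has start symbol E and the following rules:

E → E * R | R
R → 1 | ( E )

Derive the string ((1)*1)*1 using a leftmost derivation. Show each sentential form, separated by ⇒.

E⇒E*R⇒R*R⇒(E)*R⇒(E*R)*R⇒(R*R)*R⇒((E)*R)*R⇒((R)*R)*R⇒((1)*R)*R⇒((1)*1)*R⇒((1)*1)*1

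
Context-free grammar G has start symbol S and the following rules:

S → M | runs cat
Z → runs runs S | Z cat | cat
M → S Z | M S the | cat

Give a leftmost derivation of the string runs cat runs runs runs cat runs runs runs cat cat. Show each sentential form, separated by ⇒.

S ⇒ M   [S → M]
M ⇒ S Z   [M → S Z]
S Z ⇒ runs cat Z   [S → runs cat]
runs cat Z ⇒ runs cat Z cat   [Z → Z cat]
runs cat Z cat ⇒ runs cat runs runs S cat   [Z → runs runs S]
runs cat runs runs S cat ⇒ runs cat runs runs M cat   [S → M]
runs cat runs runs M cat ⇒ runs cat runs runs S Z cat   [M → S Z]
runs cat runs runs S Z cat ⇒ runs cat runs runs runs cat Z cat   [S → runs cat]
runs cat runs runs runs cat Z cat ⇒ runs cat runs runs runs cat runs runs S cat   [Z → runs runs S]
runs cat runs runs runs cat runs runs S cat ⇒ runs cat runs runs runs cat runs runs runs cat cat   [S → runs cat]

S ⇒ M ⇒ S Z ⇒ runs cat Z ⇒ runs cat Z cat ⇒ runs cat runs runs S cat ⇒ runs cat runs runs M cat ⇒ runs cat runs runs S Z cat ⇒ runs cat runs runs runs cat Z cat ⇒ runs cat runs runs runs cat runs runs S cat ⇒ runs cat runs runs runs cat runs runs runs cat cat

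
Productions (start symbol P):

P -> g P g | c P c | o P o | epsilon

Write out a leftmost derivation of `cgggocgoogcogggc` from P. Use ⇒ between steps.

P ⇒ cPc ⇒ cgPgc ⇒ cggPggc ⇒ cgggPgggc ⇒ cgggoPogggc ⇒ cgggocPcogggc ⇒ cgggocgPgcogggc ⇒ cgggocgoPogcogggc ⇒ cgggocgoogcogggc

P ⇒ cPc   [P -> c P c]
cPc ⇒ cgPgc   [P -> g P g]
cgPgc ⇒ cggPggc   [P -> g P g]
cggPggc ⇒ cgggPgggc   [P -> g P g]
cgggPgggc ⇒ cgggoPogggc   [P -> o P o]
cgggoPogggc ⇒ cgggocPcogggc   [P -> c P c]
cgggocPcogggc ⇒ cgggocgPgcogggc   [P -> g P g]
cgggocgPgcogggc ⇒ cgggocgoPogcogggc   [P -> o P o]
cgggocgoPogcogggc ⇒ cgggocgoogcogggc   [P -> epsilon]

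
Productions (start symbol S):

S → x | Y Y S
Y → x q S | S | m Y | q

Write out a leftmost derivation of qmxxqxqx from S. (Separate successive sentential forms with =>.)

S => YYS => qYS => qmYS => qmSS => qmxS => qmxYYS => qmxxqSYS => qmxxqxYS => qmxxqxqS => qmxxqxqx

S => YYS   [S → Y Y S]
YYS => qYS   [Y → q]
qYS => qmYS   [Y → m Y]
qmYS => qmSS   [Y → S]
qmSS => qmxS   [S → x]
qmxS => qmxYYS   [S → Y Y S]
qmxYYS => qmxxqSYS   [Y → x q S]
qmxxqSYS => qmxxqxYS   [S → x]
qmxxqxYS => qmxxqxqS   [Y → q]
qmxxqxqS => qmxxqxqx   [S → x]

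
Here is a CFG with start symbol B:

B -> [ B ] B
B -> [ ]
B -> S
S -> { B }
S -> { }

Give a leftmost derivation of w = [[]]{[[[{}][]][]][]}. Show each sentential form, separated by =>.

B => [B]B => [[]]B => [[]]S => [[]]{B} => [[]]{[B]B} => [[]]{[[B]B]B} => [[]]{[[[B]B]B]B} => [[]]{[[[S]B]B]B} => [[]]{[[[{}]B]B]B} => [[]]{[[[{}][]]B]B} => [[]]{[[[{}][]][]]B} => [[]]{[[[{}][]][]][]}

B => [B]B   [B -> [ B ] B]
[B]B => [[]]B   [B -> [ ]]
[[]]B => [[]]S   [B -> S]
[[]]S => [[]]{B}   [S -> { B }]
[[]]{B} => [[]]{[B]B}   [B -> [ B ] B]
[[]]{[B]B} => [[]]{[[B]B]B}   [B -> [ B ] B]
[[]]{[[B]B]B} => [[]]{[[[B]B]B]B}   [B -> [ B ] B]
[[]]{[[[B]B]B]B} => [[]]{[[[S]B]B]B}   [B -> S]
[[]]{[[[S]B]B]B} => [[]]{[[[{}]B]B]B}   [S -> { }]
[[]]{[[[{}]B]B]B} => [[]]{[[[{}][]]B]B}   [B -> [ ]]
[[]]{[[[{}][]]B]B} => [[]]{[[[{}][]][]]B}   [B -> [ ]]
[[]]{[[[{}][]][]]B} => [[]]{[[[{}][]][]][]}   [B -> [ ]]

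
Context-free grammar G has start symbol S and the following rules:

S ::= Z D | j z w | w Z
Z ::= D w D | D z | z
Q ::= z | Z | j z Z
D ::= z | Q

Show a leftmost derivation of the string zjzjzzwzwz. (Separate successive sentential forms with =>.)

S => ZD   [S ::= Z D]
ZD => zD   [Z ::= z]
zD => zQ   [D ::= Q]
zQ => zjzZ   [Q ::= j z Z]
zjzZ => zjzDwD   [Z ::= D w D]
zjzDwD => zjzQwD   [D ::= Q]
zjzQwD => zjzjzZwD   [Q ::= j z Z]
zjzjzZwD => zjzjzDwDwD   [Z ::= D w D]
zjzjzDwDwD => zjzjzzwDwD   [D ::= z]
zjzjzzwDwD => zjzjzzwzwD   [D ::= z]
zjzjzzwzwD => zjzjzzwzwz   [D ::= z]

S=>ZD=>zD=>zQ=>zjzZ=>zjzDwD=>zjzQwD=>zjzjzZwD=>zjzjzDwDwD=>zjzjzzwDwD=>zjzjzzwzwD=>zjzjzzwzwz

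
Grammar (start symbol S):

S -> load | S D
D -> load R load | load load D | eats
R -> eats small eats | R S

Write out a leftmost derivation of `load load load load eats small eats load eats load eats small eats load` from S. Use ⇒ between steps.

S ⇒ S D   [S -> S D]
S D ⇒ S D D   [S -> S D]
S D D ⇒ S D D D   [S -> S D]
S D D D ⇒ load D D D   [S -> load]
load D D D ⇒ load load load D D D   [D -> load load D]
load load load D D D ⇒ load load load load R load D D   [D -> load R load]
load load load load R load D D ⇒ load load load load eats small eats load D D   [R -> eats small eats]
load load load load eats small eats load D D ⇒ load load load load eats small eats load eats D   [D -> eats]
load load load load eats small eats load eats D ⇒ load load load load eats small eats load eats load R load   [D -> load R load]
load load load load eats small eats load eats load R load ⇒ load load load load eats small eats load eats load eats small eats load   [R -> eats small eats]

S ⇒ S D ⇒ S D D ⇒ S D D D ⇒ load D D D ⇒ load load load D D D ⇒ load load load load R load D D ⇒ load load load load eats small eats load D D ⇒ load load load load eats small eats load eats D ⇒ load load load load eats small eats load eats load R load ⇒ load load load load eats small eats load eats load eats small eats load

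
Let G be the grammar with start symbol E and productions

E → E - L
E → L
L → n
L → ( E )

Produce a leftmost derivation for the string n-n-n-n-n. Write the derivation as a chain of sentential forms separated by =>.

E => E-L   [E → E - L]
E-L => E-L-L   [E → E - L]
E-L-L => E-L-L-L   [E → E - L]
E-L-L-L => E-L-L-L-L   [E → E - L]
E-L-L-L-L => L-L-L-L-L   [E → L]
L-L-L-L-L => n-L-L-L-L   [L → n]
n-L-L-L-L => n-n-L-L-L   [L → n]
n-n-L-L-L => n-n-n-L-L   [L → n]
n-n-n-L-L => n-n-n-n-L   [L → n]
n-n-n-n-L => n-n-n-n-n   [L → n]

E => E-L => E-L-L => E-L-L-L => E-L-L-L-L => L-L-L-L-L => n-L-L-L-L => n-n-L-L-L => n-n-n-L-L => n-n-n-n-L => n-n-n-n-n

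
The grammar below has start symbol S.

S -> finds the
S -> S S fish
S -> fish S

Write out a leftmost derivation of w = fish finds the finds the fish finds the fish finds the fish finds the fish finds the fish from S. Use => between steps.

S => fish S => fish S S fish => fish S S fish S fish => fish S S fish S fish S fish => fish S S fish S fish S fish S fish => fish S S fish S fish S fish S fish S fish => fish finds the S fish S fish S fish S fish S fish => fish finds the finds the fish S fish S fish S fish S fish => fish finds the finds the fish finds the fish S fish S fish S fish => fish finds the finds the fish finds the fish finds the fish S fish S fish => fish finds the finds the fish finds the fish finds the fish finds the fish S fish => fish finds the finds the fish finds the fish finds the fish finds the fish finds the fish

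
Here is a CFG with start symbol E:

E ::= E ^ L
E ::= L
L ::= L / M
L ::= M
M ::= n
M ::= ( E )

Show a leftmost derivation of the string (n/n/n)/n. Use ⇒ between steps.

E ⇒ L ⇒ L/M ⇒ M/M ⇒ (E)/M ⇒ (L)/M ⇒ (L/M)/M ⇒ (L/M/M)/M ⇒ (M/M/M)/M ⇒ (n/M/M)/M ⇒ (n/n/M)/M ⇒ (n/n/n)/M ⇒ (n/n/n)/n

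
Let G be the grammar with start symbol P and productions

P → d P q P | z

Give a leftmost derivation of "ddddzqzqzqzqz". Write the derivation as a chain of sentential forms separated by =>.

P => dPqP => ddPqPqP => dddPqPqPqP => ddddPqPqPqPqP => ddddzqPqPqPqP => ddddzqzqPqPqP => ddddzqzqzqPqP => ddddzqzqzqzqP => ddddzqzqzqzqz

P => dPqP   [P → d P q P]
dPqP => ddPqPqP   [P → d P q P]
ddPqPqP => dddPqPqPqP   [P → d P q P]
dddPqPqPqP => ddddPqPqPqPqP   [P → d P q P]
ddddPqPqPqPqP => ddddzqPqPqPqP   [P → z]
ddddzqPqPqPqP => ddddzqzqPqPqP   [P → z]
ddddzqzqPqPqP => ddddzqzqzqPqP   [P → z]
ddddzqzqzqPqP => ddddzqzqzqzqP   [P → z]
ddddzqzqzqzqP => ddddzqzqzqzqz   [P → z]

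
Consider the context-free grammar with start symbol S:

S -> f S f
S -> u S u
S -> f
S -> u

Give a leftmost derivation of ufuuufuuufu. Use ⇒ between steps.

S ⇒ uSu ⇒ ufSfu ⇒ ufuSufu ⇒ ufuuSuufu ⇒ ufuuuSuuufu ⇒ ufuuufuuufu

S ⇒ uSu   [S -> u S u]
uSu ⇒ ufSfu   [S -> f S f]
ufSfu ⇒ ufuSufu   [S -> u S u]
ufuSufu ⇒ ufuuSuufu   [S -> u S u]
ufuuSuufu ⇒ ufuuuSuuufu   [S -> u S u]
ufuuuSuuufu ⇒ ufuuufuuufu   [S -> f]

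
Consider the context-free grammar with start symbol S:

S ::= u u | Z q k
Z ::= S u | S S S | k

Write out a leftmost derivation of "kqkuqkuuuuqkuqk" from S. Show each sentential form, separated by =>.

S => Zqk   [S ::= Z q k]
Zqk => Suqk   [Z ::= S u]
Suqk => Zqkuqk   [S ::= Z q k]
Zqkuqk => SSSqkuqk   [Z ::= S S S]
SSSqkuqk => ZqkSSqkuqk   [S ::= Z q k]
ZqkSSqkuqk => SuqkSSqkuqk   [Z ::= S u]
SuqkSSqkuqk => ZqkuqkSSqkuqk   [S ::= Z q k]
ZqkuqkSSqkuqk => kqkuqkSSqkuqk   [Z ::= k]
kqkuqkSSqkuqk => kqkuqkuuSqkuqk   [S ::= u u]
kqkuqkuuSqkuqk => kqkuqkuuuuqkuqk   [S ::= u u]

S => Zqk => Suqk => Zqkuqk => SSSqkuqk => ZqkSSqkuqk => SuqkSSqkuqk => ZqkuqkSSqkuqk => kqkuqkSSqkuqk => kqkuqkuuSqkuqk => kqkuqkuuuuqkuqk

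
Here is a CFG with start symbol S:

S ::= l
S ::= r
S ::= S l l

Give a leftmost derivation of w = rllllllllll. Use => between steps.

S => Sll => Sllll => Sllllll => Sllllllll => Sllllllllll => rllllllllll

S => Sll   [S ::= S l l]
Sll => Sllll   [S ::= S l l]
Sllll => Sllllll   [S ::= S l l]
Sllllll => Sllllllll   [S ::= S l l]
Sllllllll => Sllllllllll   [S ::= S l l]
Sllllllllll => rllllllllll   [S ::= r]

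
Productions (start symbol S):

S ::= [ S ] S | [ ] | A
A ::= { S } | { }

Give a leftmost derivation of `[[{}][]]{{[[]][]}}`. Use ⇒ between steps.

S⇒[S]S⇒[[S]S]S⇒[[A]S]S⇒[[{}]S]S⇒[[{}][]]S⇒[[{}][]]A⇒[[{}][]]{S}⇒[[{}][]]{A}⇒[[{}][]]{{S}}⇒[[{}][]]{{[S]S}}⇒[[{}][]]{{[[]]S}}⇒[[{}][]]{{[[]][]}}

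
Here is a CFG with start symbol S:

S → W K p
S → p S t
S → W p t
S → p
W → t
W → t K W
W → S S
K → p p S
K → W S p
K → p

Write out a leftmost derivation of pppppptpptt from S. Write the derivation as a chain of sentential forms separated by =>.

S=>pSt=>pWptt=>pSSptt=>ppStSptt=>ppWKptSptt=>ppSSKptSptt=>pppSKptSptt=>ppppKptSptt=>pppppptSptt=>pppppptpptt

S => pSt   [S → p S t]
pSt => pWptt   [S → W p t]
pWptt => pSSptt   [W → S S]
pSSptt => ppStSptt   [S → p S t]
ppStSptt => ppWKptSptt   [S → W K p]
ppWKptSptt => ppSSKptSptt   [W → S S]
ppSSKptSptt => pppSKptSptt   [S → p]
pppSKptSptt => ppppKptSptt   [S → p]
ppppKptSptt => pppppptSptt   [K → p]
pppppptSptt => pppppptpptt   [S → p]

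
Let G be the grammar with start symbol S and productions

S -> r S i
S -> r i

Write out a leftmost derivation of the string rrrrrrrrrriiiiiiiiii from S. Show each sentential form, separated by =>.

S => rSi   [S -> r S i]
rSi => rrSii   [S -> r S i]
rrSii => rrrSiii   [S -> r S i]
rrrSiii => rrrrSiiii   [S -> r S i]
rrrrSiiii => rrrrrSiiiii   [S -> r S i]
rrrrrSiiiii => rrrrrrSiiiiii   [S -> r S i]
rrrrrrSiiiiii => rrrrrrrSiiiiiii   [S -> r S i]
rrrrrrrSiiiiiii => rrrrrrrrSiiiiiiii   [S -> r S i]
rrrrrrrrSiiiiiiii => rrrrrrrrrSiiiiiiiii   [S -> r S i]
rrrrrrrrrSiiiiiiiii => rrrrrrrrrriiiiiiiiii   [S -> r i]

S=>rSi=>rrSii=>rrrSiii=>rrrrSiiii=>rrrrrSiiiii=>rrrrrrSiiiiii=>rrrrrrrSiiiiiii=>rrrrrrrrSiiiiiiii=>rrrrrrrrrSiiiiiiiii=>rrrrrrrrrriiiiiiiiii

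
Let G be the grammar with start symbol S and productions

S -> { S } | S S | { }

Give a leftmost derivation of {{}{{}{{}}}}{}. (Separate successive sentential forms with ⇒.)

S ⇒ SS   [S -> S S]
SS ⇒ {S}S   [S -> { S }]
{S}S ⇒ {SS}S   [S -> S S]
{SS}S ⇒ {{}S}S   [S -> { }]
{{}S}S ⇒ {{}{S}}S   [S -> { S }]
{{}{S}}S ⇒ {{}{SS}}S   [S -> S S]
{{}{SS}}S ⇒ {{}{{}S}}S   [S -> { }]
{{}{{}S}}S ⇒ {{}{{}{S}}}S   [S -> { S }]
{{}{{}{S}}}S ⇒ {{}{{}{{}}}}S   [S -> { }]
{{}{{}{{}}}}S ⇒ {{}{{}{{}}}}{}   [S -> { }]

S ⇒ SS ⇒ {S}S ⇒ {SS}S ⇒ {{}S}S ⇒ {{}{S}}S ⇒ {{}{SS}}S ⇒ {{}{{}S}}S ⇒ {{}{{}{S}}}S ⇒ {{}{{}{{}}}}S ⇒ {{}{{}{{}}}}{}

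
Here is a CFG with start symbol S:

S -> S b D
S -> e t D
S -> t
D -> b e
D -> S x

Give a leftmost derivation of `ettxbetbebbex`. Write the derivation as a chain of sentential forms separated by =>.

S => SbD => etDbD => etSxbD => ettxbD => ettxbSx => ettxbSbDx => ettxbetDbDx => ettxbetbebDx => ettxbetbebbex

S => SbD   [S -> S b D]
SbD => etDbD   [S -> e t D]
etDbD => etSxbD   [D -> S x]
etSxbD => ettxbD   [S -> t]
ettxbD => ettxbSx   [D -> S x]
ettxbSx => ettxbSbDx   [S -> S b D]
ettxbSbDx => ettxbetDbDx   [S -> e t D]
ettxbetDbDx => ettxbetbebDx   [D -> b e]
ettxbetbebDx => ettxbetbebbex   [D -> b e]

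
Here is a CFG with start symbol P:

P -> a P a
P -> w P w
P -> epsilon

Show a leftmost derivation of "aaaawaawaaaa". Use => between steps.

P => aPa => aaPaa => aaaPaaa => aaaaPaaaa => aaaawPwaaaa => aaaawaPawaaaa => aaaawaawaaaa

P => aPa   [P -> a P a]
aPa => aaPaa   [P -> a P a]
aaPaa => aaaPaaa   [P -> a P a]
aaaPaaa => aaaaPaaaa   [P -> a P a]
aaaaPaaaa => aaaawPwaaaa   [P -> w P w]
aaaawPwaaaa => aaaawaPawaaaa   [P -> a P a]
aaaawaPawaaaa => aaaawaawaaaa   [P -> epsilon]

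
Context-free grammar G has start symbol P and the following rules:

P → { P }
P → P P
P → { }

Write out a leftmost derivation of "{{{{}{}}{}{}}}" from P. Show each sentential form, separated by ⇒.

P⇒{P}⇒{{P}}⇒{{PP}}⇒{{PPP}}⇒{{{P}PP}}⇒{{{PP}PP}}⇒{{{{}P}PP}}⇒{{{{}{}}PP}}⇒{{{{}{}}{}P}}⇒{{{{}{}}{}{}}}

P ⇒ {P}   [P → { P }]
{P} ⇒ {{P}}   [P → { P }]
{{P}} ⇒ {{PP}}   [P → P P]
{{PP}} ⇒ {{PPP}}   [P → P P]
{{PPP}} ⇒ {{{P}PP}}   [P → { P }]
{{{P}PP}} ⇒ {{{PP}PP}}   [P → P P]
{{{PP}PP}} ⇒ {{{{}P}PP}}   [P → { }]
{{{{}P}PP}} ⇒ {{{{}{}}PP}}   [P → { }]
{{{{}{}}PP}} ⇒ {{{{}{}}{}P}}   [P → { }]
{{{{}{}}{}P}} ⇒ {{{{}{}}{}{}}}   [P → { }]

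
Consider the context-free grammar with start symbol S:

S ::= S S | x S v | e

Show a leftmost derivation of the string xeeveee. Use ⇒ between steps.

S ⇒ SS ⇒ SSS ⇒ SSSS ⇒ xSvSSS ⇒ xSSvSSS ⇒ xeSvSSS ⇒ xeevSSS ⇒ xeeveSS ⇒ xeeveeS ⇒ xeeveee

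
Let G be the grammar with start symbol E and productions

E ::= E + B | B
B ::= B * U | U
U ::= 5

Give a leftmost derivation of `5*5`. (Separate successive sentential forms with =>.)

E => B => B*U => U*U => 5*U => 5*5

E => B   [E ::= B]
B => B*U   [B ::= B * U]
B*U => U*U   [B ::= U]
U*U => 5*U   [U ::= 5]
5*U => 5*5   [U ::= 5]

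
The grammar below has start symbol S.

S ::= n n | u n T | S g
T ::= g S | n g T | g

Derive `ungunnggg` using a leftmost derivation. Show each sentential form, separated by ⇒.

S ⇒ unT ⇒ ungS ⇒ ungSg ⇒ ungunTg ⇒ ungunngTg ⇒ ungunnggg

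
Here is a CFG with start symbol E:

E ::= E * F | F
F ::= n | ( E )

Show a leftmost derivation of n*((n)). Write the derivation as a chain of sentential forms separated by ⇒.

E ⇒ E*F ⇒ F*F ⇒ n*F ⇒ n*(E) ⇒ n*(F) ⇒ n*((E)) ⇒ n*((F)) ⇒ n*((n))

E ⇒ E*F   [E ::= E * F]
E*F ⇒ F*F   [E ::= F]
F*F ⇒ n*F   [F ::= n]
n*F ⇒ n*(E)   [F ::= ( E )]
n*(E) ⇒ n*(F)   [E ::= F]
n*(F) ⇒ n*((E))   [F ::= ( E )]
n*((E)) ⇒ n*((F))   [E ::= F]
n*((F)) ⇒ n*((n))   [F ::= n]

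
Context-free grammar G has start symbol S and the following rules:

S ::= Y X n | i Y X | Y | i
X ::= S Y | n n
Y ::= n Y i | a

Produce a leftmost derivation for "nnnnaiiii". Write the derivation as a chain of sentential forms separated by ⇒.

S ⇒ Y   [S ::= Y]
Y ⇒ nYi   [Y ::= n Y i]
nYi ⇒ nnYii   [Y ::= n Y i]
nnYii ⇒ nnnYiii   [Y ::= n Y i]
nnnYiii ⇒ nnnnYiiii   [Y ::= n Y i]
nnnnYiiii ⇒ nnnnaiiii   [Y ::= a]

S ⇒ Y ⇒ nYi ⇒ nnYii ⇒ nnnYiii ⇒ nnnnYiiii ⇒ nnnnaiiii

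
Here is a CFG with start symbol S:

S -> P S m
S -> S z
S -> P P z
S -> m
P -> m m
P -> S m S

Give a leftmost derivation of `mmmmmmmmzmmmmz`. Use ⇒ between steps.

S ⇒ PPz   [S -> P P z]
PPz ⇒ SmSPz   [P -> S m S]
SmSPz ⇒ mmSPz   [S -> m]
mmSPz ⇒ mmPSmPz   [S -> P S m]
mmPSmPz ⇒ mmSmSSmPz   [P -> S m S]
mmSmSSmPz ⇒ mmmmSSmPz   [S -> m]
mmmmSSmPz ⇒ mmmmSzSmPz   [S -> S z]
mmmmSzSmPz ⇒ mmmmPSmzSmPz   [S -> P S m]
mmmmPSmzSmPz ⇒ mmmmmmSmzSmPz   [P -> m m]
mmmmmmSmzSmPz ⇒ mmmmmmmmzSmPz   [S -> m]
mmmmmmmmzSmPz ⇒ mmmmmmmmzmmPz   [S -> m]
mmmmmmmmzmmPz ⇒ mmmmmmmmzmmmmz   [P -> m m]

S ⇒ PPz ⇒ SmSPz ⇒ mmSPz ⇒ mmPSmPz ⇒ mmSmSSmPz ⇒ mmmmSSmPz ⇒ mmmmSzSmPz ⇒ mmmmPSmzSmPz ⇒ mmmmmmSmzSmPz ⇒ mmmmmmmmzSmPz ⇒ mmmmmmmmzmmPz ⇒ mmmmmmmmzmmmmz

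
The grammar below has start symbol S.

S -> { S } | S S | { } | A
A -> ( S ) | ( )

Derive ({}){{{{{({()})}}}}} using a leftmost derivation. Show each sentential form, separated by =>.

S => SS   [S -> S S]
SS => AS   [S -> A]
AS => (S)S   [A -> ( S )]
(S)S => ({})S   [S -> { }]
({})S => ({}){S}   [S -> { S }]
({}){S} => ({}){{S}}   [S -> { S }]
({}){{S}} => ({}){{{S}}}   [S -> { S }]
({}){{{S}}} => ({}){{{{S}}}}   [S -> { S }]
({}){{{{S}}}} => ({}){{{{{S}}}}}   [S -> { S }]
({}){{{{{S}}}}} => ({}){{{{{A}}}}}   [S -> A]
({}){{{{{A}}}}} => ({}){{{{{(S)}}}}}   [A -> ( S )]
({}){{{{{(S)}}}}} => ({}){{{{{({S})}}}}}   [S -> { S }]
({}){{{{{({S})}}}}} => ({}){{{{{({A})}}}}}   [S -> A]
({}){{{{{({A})}}}}} => ({}){{{{{({()})}}}}}   [A -> ( )]

S=>SS=>AS=>(S)S=>({})S=>({}){S}=>({}){{S}}=>({}){{{S}}}=>({}){{{{S}}}}=>({}){{{{{S}}}}}=>({}){{{{{A}}}}}=>({}){{{{{(S)}}}}}=>({}){{{{{({S})}}}}}=>({}){{{{{({A})}}}}}=>({}){{{{{({()})}}}}}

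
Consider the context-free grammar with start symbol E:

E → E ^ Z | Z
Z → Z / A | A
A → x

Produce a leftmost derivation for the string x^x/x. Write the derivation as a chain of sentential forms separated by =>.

E => E^Z => Z^Z => A^Z => x^Z => x^Z/A => x^A/A => x^x/A => x^x/x

E => E^Z   [E → E ^ Z]
E^Z => Z^Z   [E → Z]
Z^Z => A^Z   [Z → A]
A^Z => x^Z   [A → x]
x^Z => x^Z/A   [Z → Z / A]
x^Z/A => x^A/A   [Z → A]
x^A/A => x^x/A   [A → x]
x^x/A => x^x/x   [A → x]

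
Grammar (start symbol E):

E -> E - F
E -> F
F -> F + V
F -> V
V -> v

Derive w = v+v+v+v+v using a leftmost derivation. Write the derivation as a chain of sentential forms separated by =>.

E => F   [E -> F]
F => F+V   [F -> F + V]
F+V => F+V+V   [F -> F + V]
F+V+V => F+V+V+V   [F -> F + V]
F+V+V+V => F+V+V+V+V   [F -> F + V]
F+V+V+V+V => V+V+V+V+V   [F -> V]
V+V+V+V+V => v+V+V+V+V   [V -> v]
v+V+V+V+V => v+v+V+V+V   [V -> v]
v+v+V+V+V => v+v+v+V+V   [V -> v]
v+v+v+V+V => v+v+v+v+V   [V -> v]
v+v+v+v+V => v+v+v+v+v   [V -> v]

E => F => F+V => F+V+V => F+V+V+V => F+V+V+V+V => V+V+V+V+V => v+V+V+V+V => v+v+V+V+V => v+v+v+V+V => v+v+v+v+V => v+v+v+v+v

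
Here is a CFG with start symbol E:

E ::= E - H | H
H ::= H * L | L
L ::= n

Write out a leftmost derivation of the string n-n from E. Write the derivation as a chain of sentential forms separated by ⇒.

E ⇒ E-H ⇒ H-H ⇒ L-H ⇒ n-H ⇒ n-L ⇒ n-n

E ⇒ E-H   [E ::= E - H]
E-H ⇒ H-H   [E ::= H]
H-H ⇒ L-H   [H ::= L]
L-H ⇒ n-H   [L ::= n]
n-H ⇒ n-L   [H ::= L]
n-L ⇒ n-n   [L ::= n]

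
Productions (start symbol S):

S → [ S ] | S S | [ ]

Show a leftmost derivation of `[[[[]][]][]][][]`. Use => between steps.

S => SS => SSS => [S]SS => [SS]SS => [[S]S]SS => [[SS]S]SS => [[[S]S]S]SS => [[[[]]S]S]SS => [[[[]][]]S]SS => [[[[]][]][]]SS => [[[[]][]][]][]S => [[[[]][]][]][][]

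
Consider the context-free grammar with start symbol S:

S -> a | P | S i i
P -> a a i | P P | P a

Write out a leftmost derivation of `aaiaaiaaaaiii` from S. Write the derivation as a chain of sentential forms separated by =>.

S => Sii => Pii => PPii => PaPii => PaaPii => PPaaPii => aaiPaaPii => aaiaaiaaPii => aaiaaiaaaaiii

S => Sii   [S -> S i i]
Sii => Pii   [S -> P]
Pii => PPii   [P -> P P]
PPii => PaPii   [P -> P a]
PaPii => PaaPii   [P -> P a]
PaaPii => PPaaPii   [P -> P P]
PPaaPii => aaiPaaPii   [P -> a a i]
aaiPaaPii => aaiaaiaaPii   [P -> a a i]
aaiaaiaaPii => aaiaaiaaaaiii   [P -> a a i]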